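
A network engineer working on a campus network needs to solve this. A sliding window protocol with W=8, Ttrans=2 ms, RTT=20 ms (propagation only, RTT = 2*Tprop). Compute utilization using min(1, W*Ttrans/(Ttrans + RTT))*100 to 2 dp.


Given: W = 8, Ttrans = 2 ms, RTT = 20 ms (= 2 * Tprop, Tprop = 10 ms)
Cycle time = Ttrans + RTT = 2 + 20 = 22 ms (first packet sent until its ACK returns)
W * Ttrans = 8 * 2 = 16 ms of sending per cycle
W * Ttrans / (Ttrans + RTT) = 16 / 22 = 0.727273
U = min(1, 0.727273) = 0.727273
U% = 72.73%

72.73


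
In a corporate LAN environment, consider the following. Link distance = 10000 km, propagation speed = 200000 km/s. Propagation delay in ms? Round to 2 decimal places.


Given: distance = 10000 km, speed = 200000 km/s
Delay = distance / speed = 10000 / 200000 seconds
Delay in ms = 10000 * 1000 / 200000
Delay = 50.0000 ms
Rounded to 2 dp = 50.00 ms

50.00


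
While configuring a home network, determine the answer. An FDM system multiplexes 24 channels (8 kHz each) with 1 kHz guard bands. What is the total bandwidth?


Given: 24 channels, 8 kHz each, guard = 1 kHz
Channel bandwidth = 24 * 8 = 192 kHz
Guard bands = 23 gaps * 1 kHz = 23 kHz
Total = 192 + 23 = 215 kHz

215


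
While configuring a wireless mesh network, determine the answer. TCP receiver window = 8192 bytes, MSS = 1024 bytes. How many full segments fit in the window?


Given: RWND = 8192 bytes, MSS = 1024 bytes
Full segments = floor(RWND / MSS)
Full segments = floor(8192 / 1024)
Full segments = floor(8.0) = 8

8


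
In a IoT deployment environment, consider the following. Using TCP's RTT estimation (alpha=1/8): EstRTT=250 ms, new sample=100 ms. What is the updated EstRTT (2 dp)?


Given: EstRTT = 250 ms, SampleRTT = 100 ms, alpha = 1/8
New EstRTT = (1 - alpha) * EstRTT + alpha * SampleRTT
(7/8) * 250 = 218.75
(1/8) * 100 = 12.5
New EstRTT = 218.75 + 12.5 = 231.25 ms -> 231.25 ms (2 dp)

231.25


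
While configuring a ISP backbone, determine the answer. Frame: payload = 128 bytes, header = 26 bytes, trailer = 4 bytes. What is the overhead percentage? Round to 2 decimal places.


Given: payload = 128 B, header = 26 B, trailer = 4 B
Overhead bytes = header + trailer = 26 + 4 = 30
Total frame = payload + overhead = 128 + 30 = 158
Overhead % = 30 / 158 * 100 = 18.9873% -> 18.99% (2 dp)

18.99


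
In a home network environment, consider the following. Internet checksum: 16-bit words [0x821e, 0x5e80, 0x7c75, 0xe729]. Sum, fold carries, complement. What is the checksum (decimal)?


Given words: [0x821e, 0x5e80, 0x7c75, 0xe729]
Step 1: Sum all words
Raw sum = 33310 + 24192 + 31861 + 59177 = 148540
Step 2: Fold carry: (17468 + 2) = 17470
One's complement = ~17470 & 0xFFFF = 48065

48065


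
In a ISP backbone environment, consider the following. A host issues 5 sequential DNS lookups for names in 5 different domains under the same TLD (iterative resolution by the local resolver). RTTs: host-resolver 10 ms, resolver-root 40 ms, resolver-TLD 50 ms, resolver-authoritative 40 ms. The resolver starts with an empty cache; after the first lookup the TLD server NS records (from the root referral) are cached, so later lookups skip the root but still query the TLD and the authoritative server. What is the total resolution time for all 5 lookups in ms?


Lookup 1 (cold cache): local + root + TLD + auth = 10 + 40 + 50 + 40 = 140 ms
Lookups 2..5 (TLD NS cached -> skip root; new domain -> still ask TLD and auth): local + TLD + auth = 10 + 50 + 40 = 100 ms each
Remaining 4 lookups: 4 * 100 = 400 ms
Total = 140 + 400 = 540 ms

540


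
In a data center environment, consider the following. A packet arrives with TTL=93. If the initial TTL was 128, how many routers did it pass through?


Given: initial TTL = 128, received TTL = 93
Hops = initial TTL - received TTL
Hops = 128 - 93 = 35

35


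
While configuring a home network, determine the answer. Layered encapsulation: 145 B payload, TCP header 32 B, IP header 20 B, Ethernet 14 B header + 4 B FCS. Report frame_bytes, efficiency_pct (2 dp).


TCP segment = 145 + 32 = 177 B
IP packet = 177 + 20 = 197 B
Ethernet frame = 197 + 14 + 4 = 215 B
Efficiency = app / frame = 145 / 215 = 0.674419 = 67.4419% -> 67.44% (2 dp)

215, 67.44


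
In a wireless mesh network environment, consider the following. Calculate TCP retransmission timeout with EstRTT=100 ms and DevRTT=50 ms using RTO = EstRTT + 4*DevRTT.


Given: EstRTT = 100 ms, DevRTT = 50 ms
Timeout = EstRTT + 4 * DevRTT
4 * DevRTT = 4 * 50 = 200
Timeout = 100 + 200 = 300 ms

300


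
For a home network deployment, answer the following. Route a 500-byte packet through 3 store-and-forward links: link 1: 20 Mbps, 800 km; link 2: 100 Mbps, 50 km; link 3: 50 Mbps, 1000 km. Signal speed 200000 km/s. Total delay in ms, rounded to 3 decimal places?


Packet = 500 bytes = 4000 bits. Store-and-forward: sum (t_trans + t_prop) per link.
Link 1: t_trans = 4000/(20*10^6) s = 0.2000 ms; t_prop = 800/200000 s = 4.0000 ms; subtotal = 4.2000 ms
Link 2: t_trans = 4000/(100*10^6) s = 0.0400 ms; t_prop = 50/200000 s = 0.2500 ms; subtotal = 0.2900 ms
Link 3: t_trans = 4000/(50*10^6) s = 0.0800 ms; t_prop = 1000/200000 s = 5.0000 ms; subtotal = 5.0800 ms
End-to-end = 4.2000 + 0.2900 + 5.0800 = 9.5700 ms -> 9.570 ms (3 dp)

9.570


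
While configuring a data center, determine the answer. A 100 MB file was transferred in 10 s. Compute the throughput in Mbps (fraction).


Given: file = 100 MB, time = 10 s
File in Mb = 100 * 8 = 800 Mb
Throughput = 800 / 10 Mbps
Throughput = 80 Mbps

80


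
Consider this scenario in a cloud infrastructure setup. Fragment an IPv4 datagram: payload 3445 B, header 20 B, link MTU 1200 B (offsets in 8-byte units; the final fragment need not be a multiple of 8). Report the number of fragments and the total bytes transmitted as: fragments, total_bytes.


Max data per non-final fragment = floor((MTU - header)/8)*8 = floor((1200 - 20)/8)*8 = floor(1180/8)*8 = 1176 B
Final fragment needs no 8-byte alignment: it can carry up to MTU - header = 1180 B
Non-final fragments needed = ceil((payload - 1180) / 1176) = ceil(2265/1176) = ceil(1.9260) = 2
Number of fragments = 2 + 1 = 3
Fragment sizes (data): 2 * 1176 B + 1093 B (last, 1093 <= 1180 OK)
Total bytes sent = payload + n_frags * header = 3445 + 3*20 = 3445 + 60 = 3505 B

3, 3505


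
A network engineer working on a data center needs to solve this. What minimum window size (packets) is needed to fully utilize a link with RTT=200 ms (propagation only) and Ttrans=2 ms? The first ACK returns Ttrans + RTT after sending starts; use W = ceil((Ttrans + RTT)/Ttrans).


Given: Ttrans = 2 ms, RTT = 200 ms (= 2 * Tprop, Tprop = 100 ms)
Time until first ACK returns = Ttrans + RTT = 2 + 200 = 202 ms
Need W * Ttrans >= Ttrans + RTT  ->  W >= (Ttrans + RTT) / Ttrans
(Ttrans + RTT) / Ttrans = 202 / 2 = 101
W_min = ceil(101) = 101

101


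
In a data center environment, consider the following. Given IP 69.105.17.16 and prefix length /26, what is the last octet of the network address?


Given: IP = 69.105.17.16, prefix = /26
Subnet mask = 255.255.255.192
Last octet of IP: 16
Last octet of mask: 192
Network last octet = 16 AND 192 = 0

0


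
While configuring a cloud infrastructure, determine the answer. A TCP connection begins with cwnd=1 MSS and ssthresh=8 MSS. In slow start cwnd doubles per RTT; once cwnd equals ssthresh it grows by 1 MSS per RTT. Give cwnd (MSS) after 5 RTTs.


RTT 0: cwnd = 1 MSS (initial)
RTT 1: cwnd = 2 MSS (slow start, doubled)
RTT 2: cwnd = 4 MSS (slow start, doubled)
RTT 3: cwnd = 8 MSS (slow start, doubled)
RTT 4: cwnd = 9 MSS (congestion avoidance, +1)
RTT 5: cwnd = 10 MSS (congestion avoidance, +1)

10


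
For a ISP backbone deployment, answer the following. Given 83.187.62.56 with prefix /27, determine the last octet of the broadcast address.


Given: IP = 83.187.62.56, prefix = /27
Host bits = 32 - 27 = 5
Network last octet = 56 AND mask = 32
Host part size = 2^5 - 1 = 31
Broadcast last octet = 32 OR 31 = 63

63


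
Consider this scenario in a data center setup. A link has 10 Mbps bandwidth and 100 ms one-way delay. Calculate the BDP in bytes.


Given: bandwidth = 10 Mbps, delay = 100 ms
BDP in bits = 10 * 10^6 * 100 / 1000
BDP in bits = 1000000
BDP in bytes = 1000000 / 8 = 125000

125000


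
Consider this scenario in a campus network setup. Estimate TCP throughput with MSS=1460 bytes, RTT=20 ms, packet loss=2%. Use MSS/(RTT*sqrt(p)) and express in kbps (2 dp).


Given: MSS = 1460 bytes, RTT = 20 ms, loss = 2%
RTT in seconds = 20 / 1000 = 0.02
Loss rate = 2% = 0.02
sqrt(loss) = sqrt(0.02) = 0.141421356237
Throughput (bytes/s) = 1460 / (0.02 * 0.141421356237) = 516187.9503
Throughput (kbps) = 516187.9503 * 8 / 1000 = 4129.503602 -> 4129.50 kbps (2 dp)

4129.50


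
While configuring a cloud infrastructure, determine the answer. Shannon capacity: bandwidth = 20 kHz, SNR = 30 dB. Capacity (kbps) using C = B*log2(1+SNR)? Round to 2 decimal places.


Given: B = 20 kHz, SNR = 30 dB
SNR linear = 10^(30/10) = 1000
1 + SNR = 1001
log2(1001) = 9.9672262588
C = 20 * 1000 * 9.9672262588 = 199344.5252 bps
C = 199.344525 kbps -> 199.34 kbps (2 dp)

199.34


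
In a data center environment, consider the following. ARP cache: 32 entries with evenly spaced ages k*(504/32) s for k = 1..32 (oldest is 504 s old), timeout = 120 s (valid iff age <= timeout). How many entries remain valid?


Ages are k * 504/32 s for k = 1..32 (spacing = 15.7500 s).
Entry k is valid iff k * 504/32 <= 120 iff k <= 32 * 120 / 504 = 7.6190
n_valid = floor(7.6190) = 7
(n_stale = 32 - 7 = 25)

7


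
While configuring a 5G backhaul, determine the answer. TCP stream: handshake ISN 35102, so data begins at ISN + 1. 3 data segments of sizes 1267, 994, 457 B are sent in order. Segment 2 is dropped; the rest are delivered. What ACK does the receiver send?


SYN uses sequence number 35102; first data byte = ISN + 1 = 35103.
Segment 1: SEQ = 35103, len = 1267 B, covers [35103, 36369]
Segment 2: SEQ = 36370, len = 994 B, covers [36370, 37363] [LOST]
Segment 3: SEQ = 37364, len = 457 B, covers [37364, 37820]
In-order data received: bytes [35103, 36369] (segments 1..1).
Segment 2 missing -> gap begins at byte 36370; later segments buffered out of order.
Cumulative ACK = next expected in-order byte = 35103 + 1267 = 36370

36370


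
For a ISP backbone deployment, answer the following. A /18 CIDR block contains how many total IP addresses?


Given: CIDR prefix /18
Host bits = 32 - 18 = 14
Total addresses = 2^14 = 16384

16384


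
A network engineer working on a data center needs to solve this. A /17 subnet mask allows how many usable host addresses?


Given: subnet mask /17
Host bits = 32 - 17 = 15
Total addresses = 2^15 = 32768
Usable hosts = 32768 - 2 (network + broadcast) = 32766

32766


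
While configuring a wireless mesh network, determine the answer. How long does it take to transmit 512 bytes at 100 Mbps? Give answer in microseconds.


Given: packet = 512 bytes, bandwidth = 100 Mbps
Packet in bits = 512 * 8 = 4096 bits
Bandwidth = 100 * 10^6 = 100000000 bps
Time = 4096 / 100000000 seconds
Time in us = 4096 * 10^6 / 100000000 = 40.96

40.96


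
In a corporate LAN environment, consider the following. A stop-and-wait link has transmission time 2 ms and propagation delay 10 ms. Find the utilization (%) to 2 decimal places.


Given: Ttrans = 2 ms, Tprop = 10 ms
RTT = 2 * Tprop = 2 * 10 = 20 ms
U = Ttrans / (Ttrans + RTT)
U = 2 / (2 + 20)
U = 2 / 22 = 0.090909
U% = 9.09%

9.09


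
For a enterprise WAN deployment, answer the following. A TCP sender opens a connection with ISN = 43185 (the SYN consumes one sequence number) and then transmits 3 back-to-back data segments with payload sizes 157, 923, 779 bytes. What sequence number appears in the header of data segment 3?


The SYN occupies sequence number ISN = 43185, so the first data byte is ISN + 1 = 43186.
SEQ of data segment i = (ISN + 1) + sum of payload sizes of segments 1..i-1.
Segment 1: SEQ = 43186, payload = 157 bytes
Segment 2: SEQ = 43343, payload = 923 bytes
Segment 3: SEQ = 44266, payload = 779 bytes
SEQ of segment 3 = 43186 + 157 + 923 = 44266

44266


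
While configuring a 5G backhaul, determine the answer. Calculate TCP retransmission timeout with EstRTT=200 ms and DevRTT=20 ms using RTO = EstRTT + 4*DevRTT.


Given: EstRTT = 200 ms, DevRTT = 20 ms
Timeout = EstRTT + 4 * DevRTT
4 * DevRTT = 4 * 20 = 80
Timeout = 200 + 80 = 280 ms

280


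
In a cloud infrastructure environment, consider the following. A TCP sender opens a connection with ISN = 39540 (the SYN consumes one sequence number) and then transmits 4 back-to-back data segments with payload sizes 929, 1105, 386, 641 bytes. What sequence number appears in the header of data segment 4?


The SYN occupies sequence number ISN = 39540, so the first data byte is ISN + 1 = 39541.
SEQ of data segment i = (ISN + 1) + sum of payload sizes of segments 1..i-1.
Segment 1: SEQ = 39541, payload = 929 bytes
Segment 2: SEQ = 40470, payload = 1105 bytes
Segment 3: SEQ = 41575, payload = 386 bytes
Segment 4: SEQ = 41961, payload = 641 bytes
SEQ of segment 4 = 39541 + 929 + 1105 + 386 = 41961

41961


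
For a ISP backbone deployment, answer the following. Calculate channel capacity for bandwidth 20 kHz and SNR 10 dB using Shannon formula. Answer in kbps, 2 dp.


Given: B = 20 kHz, SNR = 10 dB
SNR linear = 10^(10/10) = 10
1 + SNR = 11
log2(11) = 3.4594316186
C = 20 * 1000 * 3.4594316186 = 69188.6324 bps
C = 69.188632 kbps -> 69.19 kbps (2 dp)

69.19


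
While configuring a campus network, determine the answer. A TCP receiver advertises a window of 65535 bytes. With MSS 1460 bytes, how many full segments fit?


Given: RWND = 65535 bytes, MSS = 1460 bytes
Full segments = floor(RWND / MSS)
Full segments = floor(65535 / 1460)
Full segments = floor(44.887) = 44

44


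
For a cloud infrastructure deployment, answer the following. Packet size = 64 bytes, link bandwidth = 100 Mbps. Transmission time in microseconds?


Given: packet = 64 bytes, bandwidth = 100 Mbps
Packet in bits = 64 * 8 = 512 bits
Bandwidth = 100 * 10^6 = 100000000 bps
Time = 512 / 100000000 seconds
Time in us = 512 * 10^6 / 100000000 = 5.12

5.12


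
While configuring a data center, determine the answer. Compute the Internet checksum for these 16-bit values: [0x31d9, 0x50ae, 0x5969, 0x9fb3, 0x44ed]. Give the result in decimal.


Given words: [0x31d9, 0x50ae, 0x5969, 0x9fb3, 0x44ed]
Step 1: Sum all words
Raw sum = 12761 + 20654 + 22889 + 40883 + 17645 = 114832
Step 2: Fold carry: (49296 + 1) = 49297
One's complement = ~49297 & 0xFFFF = 16238

16238


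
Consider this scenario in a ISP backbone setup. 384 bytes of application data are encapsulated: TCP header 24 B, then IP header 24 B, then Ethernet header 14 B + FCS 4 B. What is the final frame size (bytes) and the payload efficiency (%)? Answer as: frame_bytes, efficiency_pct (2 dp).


TCP segment = 384 + 24 = 408 B
IP packet = 408 + 24 = 432 B
Ethernet frame = 432 + 14 + 4 = 450 B
Efficiency = app / frame = 384 / 450 = 0.853333 = 85.3333% -> 85.33% (2 dp)

450, 85.33


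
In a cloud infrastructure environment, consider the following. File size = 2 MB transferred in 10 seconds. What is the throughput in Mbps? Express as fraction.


Given: file = 2 MB, time = 10 s
File in Mb = 2 * 8 = 16 Mb
Throughput = 16 / 10 Mbps
Throughput = 8/5 Mbps

8/5


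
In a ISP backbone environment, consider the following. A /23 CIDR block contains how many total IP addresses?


Given: CIDR prefix /23
Host bits = 32 - 23 = 9
Total addresses = 2^9 = 512

512


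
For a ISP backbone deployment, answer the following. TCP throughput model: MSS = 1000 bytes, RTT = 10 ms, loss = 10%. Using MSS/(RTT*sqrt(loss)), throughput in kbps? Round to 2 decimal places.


Given: MSS = 1000 bytes, RTT = 10 ms, loss = 10%
RTT in seconds = 10 / 1000 = 0.01
Loss rate = 10% = 0.1
sqrt(loss) = sqrt(0.1) = 0.316227766017
Throughput (bytes/s) = 1000 / (0.01 * 0.316227766017) = 316227.7660
Throughput (kbps) = 316227.7660 * 8 / 1000 = 2529.822128 -> 2529.82 kbps (2 dp)

2529.82


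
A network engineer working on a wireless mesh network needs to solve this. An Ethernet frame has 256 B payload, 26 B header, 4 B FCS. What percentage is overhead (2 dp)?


Given: payload = 256 B, header = 26 B, trailer = 4 B
Overhead bytes = header + trailer = 26 + 4 = 30
Total frame = payload + overhead = 256 + 30 = 286
Overhead % = 30 / 286 * 100 = 10.4895% -> 10.49% (2 dp)

10.49


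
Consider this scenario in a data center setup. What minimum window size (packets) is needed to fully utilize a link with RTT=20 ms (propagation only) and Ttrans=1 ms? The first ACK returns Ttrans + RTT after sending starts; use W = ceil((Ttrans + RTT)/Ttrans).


Given: Ttrans = 1 ms, RTT = 20 ms (= 2 * Tprop, Tprop = 10 ms)
Time until first ACK returns = Ttrans + RTT = 1 + 20 = 21 ms
Need W * Ttrans >= Ttrans + RTT  ->  W >= (Ttrans + RTT) / Ttrans
(Ttrans + RTT) / Ttrans = 21 / 1 = 21
W_min = ceil(21) = 21

21


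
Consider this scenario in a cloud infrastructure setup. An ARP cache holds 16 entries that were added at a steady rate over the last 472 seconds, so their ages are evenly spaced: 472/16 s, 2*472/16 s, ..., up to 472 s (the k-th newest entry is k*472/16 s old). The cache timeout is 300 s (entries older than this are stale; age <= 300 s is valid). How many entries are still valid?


Ages are k * 472/16 s for k = 1..16 (spacing = 29.5000 s).
Entry k is valid iff k * 472/16 <= 300 iff k <= 16 * 300 / 472 = 10.1695
n_valid = floor(10.1695) = 10
(n_stale = 16 - 10 = 6)

10


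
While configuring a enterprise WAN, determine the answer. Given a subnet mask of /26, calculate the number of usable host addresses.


Given: subnet mask /26
Host bits = 32 - 26 = 6
Total addresses = 2^6 = 64
Usable hosts = 64 - 2 (network + broadcast) = 62

62


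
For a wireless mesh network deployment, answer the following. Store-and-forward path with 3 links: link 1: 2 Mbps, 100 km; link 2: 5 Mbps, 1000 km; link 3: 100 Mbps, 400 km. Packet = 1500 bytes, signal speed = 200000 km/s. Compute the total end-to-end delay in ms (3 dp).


Packet = 1500 bytes = 12000 bits. Store-and-forward: sum (t_trans + t_prop) per link.
Link 1: t_trans = 12000/(2*10^6) s = 6.0000 ms; t_prop = 100/200000 s = 0.5000 ms; subtotal = 6.5000 ms
Link 2: t_trans = 12000/(5*10^6) s = 2.4000 ms; t_prop = 1000/200000 s = 5.0000 ms; subtotal = 7.4000 ms
Link 3: t_trans = 12000/(100*10^6) s = 0.1200 ms; t_prop = 400/200000 s = 2.0000 ms; subtotal = 2.1200 ms
End-to-end = 6.5000 + 7.4000 + 2.1200 = 16.0200 ms -> 16.020 ms (3 dp)

16.020


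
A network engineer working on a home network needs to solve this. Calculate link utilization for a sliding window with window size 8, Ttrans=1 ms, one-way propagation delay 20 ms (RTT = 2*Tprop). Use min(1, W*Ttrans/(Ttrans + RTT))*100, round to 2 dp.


Given: W = 8, Ttrans = 1 ms, RTT = 40 ms (= 2 * Tprop, Tprop = 20 ms)
Cycle time = Ttrans + RTT = 1 + 40 = 41 ms (first packet sent until its ACK returns)
W * Ttrans = 8 * 1 = 8 ms of sending per cycle
W * Ttrans / (Ttrans + RTT) = 8 / 41 = 0.195122
U = min(1, 0.195122) = 0.195122
U% = 19.51%

19.51


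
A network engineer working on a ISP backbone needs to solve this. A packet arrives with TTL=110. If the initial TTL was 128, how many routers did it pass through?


Given: initial TTL = 128, received TTL = 110
Hops = initial TTL - received TTL
Hops = 128 - 110 = 18

18


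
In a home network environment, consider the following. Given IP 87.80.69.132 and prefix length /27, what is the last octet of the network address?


Given: IP = 87.80.69.132, prefix = /27
Subnet mask = 255.255.255.224
Last octet of IP: 132
Last octet of mask: 224
Network last octet = 132 AND 224 = 128

128


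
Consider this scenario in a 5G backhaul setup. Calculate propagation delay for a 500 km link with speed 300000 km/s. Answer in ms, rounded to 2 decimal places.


Given: distance = 500 km, speed = 300000 km/s
Delay = distance / speed = 500 / 300000 seconds
Delay in ms = 500 * 1000 / 300000
Delay = 1.6667 ms
Rounded to 2 dp = 1.67 ms

1.67


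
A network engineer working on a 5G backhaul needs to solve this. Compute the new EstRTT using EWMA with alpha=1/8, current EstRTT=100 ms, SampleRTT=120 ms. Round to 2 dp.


Given: EstRTT = 100 ms, SampleRTT = 120 ms, alpha = 1/8
New EstRTT = (1 - alpha) * EstRTT + alpha * SampleRTT
(7/8) * 100 = 87.5
(1/8) * 120 = 15
New EstRTT = 87.5 + 15 = 102.5 ms -> 102.50 ms (2 dp)

102.50


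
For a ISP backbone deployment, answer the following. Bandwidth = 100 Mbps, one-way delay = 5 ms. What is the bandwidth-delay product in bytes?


Given: bandwidth = 100 Mbps, delay = 5 ms
BDP in bits = 100 * 10^6 * 5 / 1000
BDP in bits = 500000
BDP in bytes = 500000 / 8 = 62500

62500


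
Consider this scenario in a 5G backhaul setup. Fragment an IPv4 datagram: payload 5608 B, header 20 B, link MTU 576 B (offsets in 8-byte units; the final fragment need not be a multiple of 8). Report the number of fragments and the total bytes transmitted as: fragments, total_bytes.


Max data per non-final fragment = floor((MTU - header)/8)*8 = floor((576 - 20)/8)*8 = floor(556/8)*8 = 552 B
Final fragment needs no 8-byte alignment: it can carry up to MTU - header = 556 B
Non-final fragments needed = ceil((payload - 556) / 552) = ceil(5052/552) = ceil(9.1522) = 10
Number of fragments = 10 + 1 = 11
Fragment sizes (data): 10 * 552 B + 88 B (last, 88 <= 556 OK)
Total bytes sent = payload + n_frags * header = 5608 + 11*20 = 5608 + 220 = 5828 B

11, 5828


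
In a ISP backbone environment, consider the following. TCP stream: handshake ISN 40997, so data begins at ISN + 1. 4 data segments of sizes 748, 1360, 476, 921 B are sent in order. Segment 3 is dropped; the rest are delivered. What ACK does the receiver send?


SYN uses sequence number 40997; first data byte = ISN + 1 = 40998.
Segment 1: SEQ = 40998, len = 748 B, covers [40998, 41745]
Segment 2: SEQ = 41746, len = 1360 B, covers [41746, 43105]
Segment 3: SEQ = 43106, len = 476 B, covers [43106, 43581] [LOST]
Segment 4: SEQ = 43582, len = 921 B, covers [43582, 44502]
In-order data received: bytes [40998, 43105] (segments 1..2).
Segment 3 missing -> gap begins at byte 43106; later segments buffered out of order.
Cumulative ACK = next expected in-order byte = 40998 + 748 + 1360 = 43106

43106


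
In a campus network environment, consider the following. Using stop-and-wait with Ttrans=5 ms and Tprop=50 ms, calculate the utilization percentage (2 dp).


Given: Ttrans = 5 ms, Tprop = 50 ms
RTT = 2 * Tprop = 2 * 50 = 100 ms
U = Ttrans / (Ttrans + RTT)
U = 5 / (5 + 100)
U = 5 / 105 = 0.047619
U% = 4.76%

4.76


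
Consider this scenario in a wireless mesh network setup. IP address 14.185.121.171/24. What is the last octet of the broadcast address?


Given: IP = 14.185.121.171, prefix = /24
Host bits = 32 - 24 = 8
Network last octet = 171 AND mask = 0
Host part size = 2^8 - 1 = 255
Broadcast last octet = 0 OR 255 = 255

255


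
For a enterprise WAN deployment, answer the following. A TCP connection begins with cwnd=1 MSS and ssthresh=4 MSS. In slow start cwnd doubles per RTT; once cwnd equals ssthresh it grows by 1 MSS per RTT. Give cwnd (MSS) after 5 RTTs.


RTT 0: cwnd = 1 MSS (initial)
RTT 1: cwnd = 2 MSS (slow start, doubled)
RTT 2: cwnd = 4 MSS (slow start, doubled)
RTT 3: cwnd = 5 MSS (congestion avoidance, +1)
RTT 4: cwnd = 6 MSS (congestion avoidance, +1)
RTT 5: cwnd = 7 MSS (congestion avoidance, +1)

7


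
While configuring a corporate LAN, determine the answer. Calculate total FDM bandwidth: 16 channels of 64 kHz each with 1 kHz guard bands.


Given: 16 channels, 64 kHz each, guard = 1 kHz
Channel bandwidth = 16 * 64 = 1024 kHz
Guard bands = 15 gaps * 1 kHz = 15 kHz
Total = 1024 + 15 = 1039 kHz

1039


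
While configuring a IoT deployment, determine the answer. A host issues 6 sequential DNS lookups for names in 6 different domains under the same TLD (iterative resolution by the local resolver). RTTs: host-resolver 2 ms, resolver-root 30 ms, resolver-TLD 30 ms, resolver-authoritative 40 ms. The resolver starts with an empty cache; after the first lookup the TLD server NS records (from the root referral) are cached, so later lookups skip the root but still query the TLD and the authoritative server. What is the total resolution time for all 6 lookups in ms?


Lookup 1 (cold cache): local + root + TLD + auth = 2 + 30 + 30 + 40 = 102 ms
Lookups 2..6 (TLD NS cached -> skip root; new domain -> still ask TLD and auth): local + TLD + auth = 2 + 30 + 40 = 72 ms each
Remaining 5 lookups: 5 * 72 = 360 ms
Total = 102 + 360 = 462 ms

462


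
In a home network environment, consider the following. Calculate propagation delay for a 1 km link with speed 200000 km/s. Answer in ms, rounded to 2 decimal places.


Given: distance = 1 km, speed = 200000 km/s
Delay = distance / speed = 1 / 200000 seconds
Delay in ms = 1 * 1000 / 200000
Delay = 0.0050 ms
Rounded to 2 dp = 0.01 ms

0.01


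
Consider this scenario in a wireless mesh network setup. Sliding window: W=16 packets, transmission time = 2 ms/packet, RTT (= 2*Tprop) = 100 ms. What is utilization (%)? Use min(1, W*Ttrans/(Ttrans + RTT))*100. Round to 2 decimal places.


Given: W = 16, Ttrans = 2 ms, RTT = 100 ms (= 2 * Tprop, Tprop = 50 ms)
Cycle time = Ttrans + RTT = 2 + 100 = 102 ms (first packet sent until its ACK returns)
W * Ttrans = 16 * 2 = 32 ms of sending per cycle
W * Ttrans / (Ttrans + RTT) = 32 / 102 = 0.313725
U = min(1, 0.313725) = 0.313725
U% = 31.37%

31.37


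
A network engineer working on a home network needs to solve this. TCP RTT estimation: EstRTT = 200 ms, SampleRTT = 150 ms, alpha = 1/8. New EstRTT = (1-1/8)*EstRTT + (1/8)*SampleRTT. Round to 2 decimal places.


Given: EstRTT = 200 ms, SampleRTT = 150 ms, alpha = 1/8
New EstRTT = (1 - alpha) * EstRTT + alpha * SampleRTT
(7/8) * 200 = 175
(1/8) * 150 = 18.75
New EstRTT = 175 + 18.75 = 193.75 ms -> 193.75 ms (2 dp)

193.75


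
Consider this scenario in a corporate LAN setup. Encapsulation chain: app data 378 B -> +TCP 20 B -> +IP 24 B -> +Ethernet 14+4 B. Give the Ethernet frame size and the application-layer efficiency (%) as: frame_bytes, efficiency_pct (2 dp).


TCP segment = 378 + 20 = 398 B
IP packet = 398 + 24 = 422 B
Ethernet frame = 422 + 14 + 4 = 440 B
Efficiency = app / frame = 378 / 440 = 0.859091 = 85.9091% -> 85.91% (2 dp)

440, 85.91


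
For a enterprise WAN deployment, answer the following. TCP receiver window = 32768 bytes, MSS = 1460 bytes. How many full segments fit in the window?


Given: RWND = 32768 bytes, MSS = 1460 bytes
Full segments = floor(RWND / MSS)
Full segments = floor(32768 / 1460)
Full segments = floor(22.4438) = 22

22


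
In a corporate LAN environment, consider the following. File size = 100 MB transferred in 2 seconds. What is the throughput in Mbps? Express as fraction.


Given: file = 100 MB, time = 2 s
File in Mb = 100 * 8 = 800 Mb
Throughput = 800 / 2 Mbps
Throughput = 400 Mbps

400


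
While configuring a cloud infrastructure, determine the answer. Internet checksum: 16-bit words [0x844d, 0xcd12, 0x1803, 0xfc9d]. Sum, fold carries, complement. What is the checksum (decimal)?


Given words: [0x844d, 0xcd12, 0x1803, 0xfc9d]
Step 1: Sum all words
Raw sum = 33869 + 52498 + 6147 + 64669 = 157183
Step 2: Fold carry: (26111 + 2) = 26113
One's complement = ~26113 & 0xFFFF = 39422

39422


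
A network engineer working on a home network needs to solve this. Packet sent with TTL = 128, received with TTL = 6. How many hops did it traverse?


Given: initial TTL = 128, received TTL = 6
Hops = initial TTL - received TTL
Hops = 128 - 6 = 122

122


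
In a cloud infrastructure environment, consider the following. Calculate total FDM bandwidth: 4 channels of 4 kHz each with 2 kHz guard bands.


Given: 4 channels, 4 kHz each, guard = 2 kHz
Channel bandwidth = 4 * 4 = 16 kHz
Guard bands = 3 gaps * 2 kHz = 6 kHz
Total = 16 + 6 = 22 kHz

22


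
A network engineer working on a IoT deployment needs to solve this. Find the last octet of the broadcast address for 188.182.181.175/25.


Given: IP = 188.182.181.175, prefix = /25
Host bits = 32 - 25 = 7
Network last octet = 175 AND mask = 128
Host part size = 2^7 - 1 = 127
Broadcast last octet = 128 OR 127 = 255

255


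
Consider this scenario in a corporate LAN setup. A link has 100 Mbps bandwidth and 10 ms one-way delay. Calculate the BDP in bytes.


Given: bandwidth = 100 Mbps, delay = 10 ms
BDP in bits = 100 * 10^6 * 10 / 1000
BDP in bits = 1000000
BDP in bytes = 1000000 / 8 = 125000

125000


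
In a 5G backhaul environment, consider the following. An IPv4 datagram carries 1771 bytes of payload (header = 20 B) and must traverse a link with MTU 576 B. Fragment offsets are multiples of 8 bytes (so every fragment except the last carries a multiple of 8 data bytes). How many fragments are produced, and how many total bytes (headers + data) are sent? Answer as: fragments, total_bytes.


Max data per non-final fragment = floor((MTU - header)/8)*8 = floor((576 - 20)/8)*8 = floor(556/8)*8 = 552 B
Final fragment needs no 8-byte alignment: it can carry up to MTU - header = 556 B
Non-final fragments needed = ceil((payload - 556) / 552) = ceil(1215/552) = ceil(2.2011) = 3
Number of fragments = 3 + 1 = 4
Fragment sizes (data): 3 * 552 B + 115 B (last, 115 <= 556 OK)
Total bytes sent = payload + n_frags * header = 1771 + 4*20 = 1771 + 80 = 1851 B

4, 1851


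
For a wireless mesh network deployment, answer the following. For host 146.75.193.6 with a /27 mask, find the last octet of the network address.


Given: IP = 146.75.193.6, prefix = /27
Subnet mask = 255.255.255.224
Last octet of IP: 6
Last octet of mask: 224
Network last octet = 6 AND 224 = 0

0


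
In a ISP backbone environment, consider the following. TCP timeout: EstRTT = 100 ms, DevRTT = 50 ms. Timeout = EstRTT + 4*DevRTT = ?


Given: EstRTT = 100 ms, DevRTT = 50 ms
Timeout = EstRTT + 4 * DevRTT
4 * DevRTT = 4 * 50 = 200
Timeout = 100 + 200 = 300 ms

300


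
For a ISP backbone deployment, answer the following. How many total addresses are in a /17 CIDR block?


Given: CIDR prefix /17
Host bits = 32 - 17 = 15
Total addresses = 2^15 = 32768

32768


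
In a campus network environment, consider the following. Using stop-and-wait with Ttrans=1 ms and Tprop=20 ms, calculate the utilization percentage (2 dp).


Given: Ttrans = 1 ms, Tprop = 20 ms
RTT = 2 * Tprop = 2 * 20 = 40 ms
U = Ttrans / (Ttrans + RTT)
U = 1 / (1 + 40)
U = 1 / 41 = 0.02439
U% = 2.44%

2.44


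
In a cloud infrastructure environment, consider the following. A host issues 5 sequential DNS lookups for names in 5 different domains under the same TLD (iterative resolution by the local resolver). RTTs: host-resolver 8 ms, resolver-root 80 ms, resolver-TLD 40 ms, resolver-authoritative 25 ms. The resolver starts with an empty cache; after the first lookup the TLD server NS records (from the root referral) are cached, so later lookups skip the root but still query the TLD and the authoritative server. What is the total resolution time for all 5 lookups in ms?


Lookup 1 (cold cache): local + root + TLD + auth = 8 + 80 + 40 + 25 = 153 ms
Lookups 2..5 (TLD NS cached -> skip root; new domain -> still ask TLD and auth): local + TLD + auth = 8 + 40 + 25 = 73 ms each
Remaining 4 lookups: 4 * 73 = 292 ms
Total = 153 + 292 = 445 ms

445


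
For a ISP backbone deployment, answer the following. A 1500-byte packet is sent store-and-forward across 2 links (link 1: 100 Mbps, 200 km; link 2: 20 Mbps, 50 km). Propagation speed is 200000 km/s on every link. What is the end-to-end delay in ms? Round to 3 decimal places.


Packet = 1500 bytes = 12000 bits. Store-and-forward: sum (t_trans + t_prop) per link.
Link 1: t_trans = 12000/(100*10^6) s = 0.1200 ms; t_prop = 200/200000 s = 1.0000 ms; subtotal = 1.1200 ms
Link 2: t_trans = 12000/(20*10^6) s = 0.6000 ms; t_prop = 50/200000 s = 0.2500 ms; subtotal = 0.8500 ms
End-to-end = 1.1200 + 0.8500 = 1.9700 ms -> 1.970 ms (3 dp)

1.970


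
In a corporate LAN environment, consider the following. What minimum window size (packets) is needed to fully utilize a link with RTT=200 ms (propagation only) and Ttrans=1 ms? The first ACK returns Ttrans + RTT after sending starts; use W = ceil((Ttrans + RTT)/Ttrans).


Given: Ttrans = 1 ms, RTT = 200 ms (= 2 * Tprop, Tprop = 100 ms)
Time until first ACK returns = Ttrans + RTT = 1 + 200 = 201 ms
Need W * Ttrans >= Ttrans + RTT  ->  W >= (Ttrans + RTT) / Ttrans
(Ttrans + RTT) / Ttrans = 201 / 1 = 201
W_min = ceil(201) = 201

201


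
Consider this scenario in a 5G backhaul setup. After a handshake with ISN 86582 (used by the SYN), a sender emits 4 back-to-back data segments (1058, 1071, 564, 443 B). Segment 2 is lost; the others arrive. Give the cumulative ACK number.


SYN uses sequence number 86582; first data byte = ISN + 1 = 86583.
Segment 1: SEQ = 86583, len = 1058 B, covers [86583, 87640]
Segment 2: SEQ = 87641, len = 1071 B, covers [87641, 88711] [LOST]
Segment 3: SEQ = 88712, len = 564 B, covers [88712, 89275]
Segment 4: SEQ = 89276, len = 443 B, covers [89276, 89718]
In-order data received: bytes [86583, 87640] (segments 1..1).
Segment 2 missing -> gap begins at byte 87641; later segments buffered out of order.
Cumulative ACK = next expected in-order byte = 86583 + 1058 = 87641

87641


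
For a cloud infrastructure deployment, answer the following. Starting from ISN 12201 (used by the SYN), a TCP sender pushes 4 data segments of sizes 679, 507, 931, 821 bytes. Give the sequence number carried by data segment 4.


The SYN occupies sequence number ISN = 12201, so the first data byte is ISN + 1 = 12202.
SEQ of data segment i = (ISN + 1) + sum of payload sizes of segments 1..i-1.
Segment 1: SEQ = 12202, payload = 679 bytes
Segment 2: SEQ = 12881, payload = 507 bytes
Segment 3: SEQ = 13388, payload = 931 bytes
Segment 4: SEQ = 14319, payload = 821 bytes
SEQ of segment 4 = 12202 + 679 + 507 + 931 = 14319

14319


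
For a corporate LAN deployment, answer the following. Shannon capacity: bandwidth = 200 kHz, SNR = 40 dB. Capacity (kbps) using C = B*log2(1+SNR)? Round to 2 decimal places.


Given: B = 200 kHz, SNR = 40 dB
SNR linear = 10^(40/10) = 10000
1 + SNR = 10001
log2(10001) = 13.2878566418
C = 200 * 1000 * 13.2878566418 = 2657571.3284 bps
C = 2657.571328 kbps -> 2657.57 kbps (2 dp)

2657.57


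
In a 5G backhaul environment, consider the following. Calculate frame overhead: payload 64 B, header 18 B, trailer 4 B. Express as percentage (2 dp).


Given: payload = 64 B, header = 18 B, trailer = 4 B
Overhead bytes = header + trailer = 18 + 4 = 22
Total frame = payload + overhead = 64 + 22 = 86
Overhead % = 22 / 86 * 100 = 25.5814% -> 25.58% (2 dp)

25.58


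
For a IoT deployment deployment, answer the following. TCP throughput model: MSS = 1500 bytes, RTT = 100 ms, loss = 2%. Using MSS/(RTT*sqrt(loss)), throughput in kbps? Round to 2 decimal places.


Given: MSS = 1500 bytes, RTT = 100 ms, loss = 2%
RTT in seconds = 100 / 1000 = 0.1
Loss rate = 2% = 0.02
sqrt(loss) = sqrt(0.02) = 0.141421356237
Throughput (bytes/s) = 1500 / (0.1 * 0.141421356237) = 106066.0172
Throughput (kbps) = 106066.0172 * 8 / 1000 = 848.528137 -> 848.53 kbps (2 dp)

848.53


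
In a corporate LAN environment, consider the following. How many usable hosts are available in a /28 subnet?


Given: subnet mask /28
Host bits = 32 - 28 = 4
Total addresses = 2^4 = 16
Usable hosts = 16 - 2 (network + broadcast) = 14

14


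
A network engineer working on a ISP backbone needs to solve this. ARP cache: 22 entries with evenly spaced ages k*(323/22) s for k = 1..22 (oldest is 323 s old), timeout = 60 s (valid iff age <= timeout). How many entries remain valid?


Ages are k * 323/22 s for k = 1..22 (spacing = 14.6818 s).
Entry k is valid iff k * 323/22 <= 60 iff k <= 22 * 60 / 323 = 4.0867
n_valid = floor(4.0867) = 4
(n_stale = 22 - 4 = 18)

4


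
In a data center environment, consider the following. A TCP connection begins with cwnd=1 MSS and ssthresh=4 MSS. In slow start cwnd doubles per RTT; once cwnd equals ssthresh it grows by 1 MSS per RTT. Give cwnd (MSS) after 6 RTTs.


RTT 0: cwnd = 1 MSS (initial)
RTT 1: cwnd = 2 MSS (slow start, doubled)
RTT 2: cwnd = 4 MSS (slow start, doubled)
RTT 3: cwnd = 5 MSS (congestion avoidance, +1)
RTT 4: cwnd = 6 MSS (congestion avoidance, +1)
RTT 5: cwnd = 7 MSS (congestion avoidance, +1)
RTT 6: cwnd = 8 MSS (congestion avoidance, +1)

8


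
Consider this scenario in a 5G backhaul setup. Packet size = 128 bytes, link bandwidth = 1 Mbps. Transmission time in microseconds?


Given: packet = 128 bytes, bandwidth = 1 Mbps
Packet in bits = 128 * 8 = 1024 bits
Bandwidth = 1 * 10^6 = 1000000 bps
Time = 1024 / 1000000 seconds
Time in us = 1024 * 10^6 / 1000000 = 1024

1024


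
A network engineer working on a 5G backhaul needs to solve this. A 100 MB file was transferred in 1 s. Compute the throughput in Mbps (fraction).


Given: file = 100 MB, time = 1 s
File in Mb = 100 * 8 = 800 Mb
Throughput = 800 / 1 Mbps
Throughput = 800 Mbps

800


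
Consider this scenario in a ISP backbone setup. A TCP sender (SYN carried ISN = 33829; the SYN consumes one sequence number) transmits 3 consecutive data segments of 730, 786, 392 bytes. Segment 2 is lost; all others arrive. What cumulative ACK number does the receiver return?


SYN uses sequence number 33829; first data byte = ISN + 1 = 33830.
Segment 1: SEQ = 33830, len = 730 B, covers [33830, 34559]
Segment 2: SEQ = 34560, len = 786 B, covers [34560, 35345] [LOST]
Segment 3: SEQ = 35346, len = 392 B, covers [35346, 35737]
In-order data received: bytes [33830, 34559] (segments 1..1).
Segment 2 missing -> gap begins at byte 34560; later segments buffered out of order.
Cumulative ACK = next expected in-order byte = 33830 + 730 = 34560

34560


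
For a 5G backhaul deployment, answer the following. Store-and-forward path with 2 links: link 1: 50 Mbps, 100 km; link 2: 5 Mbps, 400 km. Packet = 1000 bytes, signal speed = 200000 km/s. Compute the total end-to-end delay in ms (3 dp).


Packet = 1000 bytes = 8000 bits. Store-and-forward: sum (t_trans + t_prop) per link.
Link 1: t_trans = 8000/(50*10^6) s = 0.1600 ms; t_prop = 100/200000 s = 0.5000 ms; subtotal = 0.6600 ms
Link 2: t_trans = 8000/(5*10^6) s = 1.6000 ms; t_prop = 400/200000 s = 2.0000 ms; subtotal = 3.6000 ms
End-to-end = 0.6600 + 3.6000 = 4.2600 ms -> 4.260 ms (3 dp)

4.260


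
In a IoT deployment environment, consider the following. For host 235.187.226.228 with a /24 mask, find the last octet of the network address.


Given: IP = 235.187.226.228, prefix = /24
Subnet mask = 255.255.255.0
Last octet of IP: 228
Last octet of mask: 0
Network last octet = 228 AND 0 = 0

0


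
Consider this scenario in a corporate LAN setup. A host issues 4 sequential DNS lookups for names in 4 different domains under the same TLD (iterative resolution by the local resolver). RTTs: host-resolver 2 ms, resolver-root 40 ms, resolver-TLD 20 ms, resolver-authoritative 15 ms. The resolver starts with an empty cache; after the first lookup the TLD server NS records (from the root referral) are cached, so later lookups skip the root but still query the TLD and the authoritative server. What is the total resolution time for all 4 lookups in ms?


Lookup 1 (cold cache): local + root + TLD + auth = 2 + 40 + 20 + 15 = 77 ms
Lookups 2..4 (TLD NS cached -> skip root; new domain -> still ask TLD and auth): local + TLD + auth = 2 + 20 + 15 = 37 ms each
Remaining 3 lookups: 3 * 37 = 111 ms
Total = 77 + 111 = 188 ms

188


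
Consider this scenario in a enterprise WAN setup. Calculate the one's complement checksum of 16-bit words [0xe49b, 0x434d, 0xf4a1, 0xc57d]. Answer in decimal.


Given words: [0xe49b, 0x434d, 0xf4a1, 0xc57d]
Step 1: Sum all words
Raw sum = 58523 + 17229 + 62625 + 50557 = 188934
Step 2: Fold carry: (57862 + 2) = 57864
One's complement = ~57864 & 0xFFFF = 7671

7671
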